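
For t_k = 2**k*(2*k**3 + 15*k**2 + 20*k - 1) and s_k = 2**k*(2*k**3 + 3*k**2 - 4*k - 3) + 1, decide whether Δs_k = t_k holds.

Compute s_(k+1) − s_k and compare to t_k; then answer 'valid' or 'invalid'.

s_(k+1) = 2**(k + 1)*(-4*k + 2*(k + 1)**3 + 3*(k + 1)**2 - 7) + 1
s_(k+1) − s_k = 2**k*(2*k**3 + 15*k**2 + 20*k - 1)
(s_(k+1) − s_k) − t_k = 0

valid; difference matches t_k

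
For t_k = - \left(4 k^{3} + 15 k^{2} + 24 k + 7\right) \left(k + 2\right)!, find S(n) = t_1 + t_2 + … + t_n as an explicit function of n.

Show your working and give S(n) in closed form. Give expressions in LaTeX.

Compute t_(k+1)/t_k: get (4*k**4 + 39*k**3 + 147*k**2 + 248*k + 150)/(4*k**3 + 15*k**2 + 24*k + 7).
Normal form (A,B,C) = (k + 3, 1, k**3 + 15*k**2/4 + 6*k + 7/4).
f must satisfy (k + 3)·f(k+1) − (1)·f(k) = k**3 + 15*k**2/4 + 6*k + 7/4.
deg f ≤ 2 (via 1,0,3).
Solving with deg f ≤ 2: f(k) = (4*k**2 - k - 1)/4.
So s_k = (B(k−1)f/C)·t_k = ((4*k**2 - k - 1)/(4*k**3 + 15*k**2 + 24*k + 7))·t_k = (-4*k**2 + k + 1)*factorial(k + 2).
Δs = -(4*k**3 + 15*k**2 + 24*k + 7)*factorial(k + 2), as required.
Σ_(k=1)^n t_k = s_(n+1) − s_(1) = (-(4*n**2 + 7*n + 2)*factorial(n + 3)) − (-12), i.e. -4*n**2*factorial(n + 3) - 7*n*factorial(n + 3) - 2*factorial(n + 3) + 12.

S(n) = - 4 n^{2} \left(n + 3\right)! - 7 n \left(n + 3\right)! - 2 \left(n + 3\right)! + 12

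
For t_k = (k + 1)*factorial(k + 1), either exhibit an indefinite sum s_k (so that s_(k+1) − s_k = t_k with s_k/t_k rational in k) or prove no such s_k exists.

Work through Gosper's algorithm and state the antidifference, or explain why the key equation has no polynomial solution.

s_k = factorial(k + 1)

The ratio is (k + 2)**2/(k + 1).
Factor: A=k + 2; B=1; C=k + 1.
f must satisfy (k + 2)·f(k+1) − (1)·f(k) = k + 1.
d = 0 from the (1,0,1) case.
Solve for f: f(k) = 1 (degree 0 ≤ 0).
R(k) = B(k−1)·f(k)/C(k) = 1/(k + 1); s_k = R·t_k = factorial(k + 1).
Verify: (k + 1)*factorial(k + 1) matches t_k.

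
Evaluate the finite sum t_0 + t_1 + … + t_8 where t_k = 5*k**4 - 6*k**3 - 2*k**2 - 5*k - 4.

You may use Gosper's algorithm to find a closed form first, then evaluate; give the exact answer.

t_(k+1)/t_k = (5*k**4 + 14*k**3 + 10*k**2 - 7*k - 12)/(5*k**4 - 6*k**3 - 2*k**2 - 5*k - 4).
Factor: A=1; B=1; C=k**4 - 6*k**3/5 - 2*k**2/5 - k - 4/5.
f must satisfy (1)·f(k+1) − (1)·f(k) = k**4 - 6*k**3/5 - 2*k**2/5 - k - 4/5.
From deg A=0, deg B=0, deg C=4: d=5.
Solving with deg f ≤ 5: f(k) = k*(k**4 - 4*k**3 + 4*k**2 - 3*k - 2)/5.
So s_k = (B(k−1)f/C)·t_k = (k*(k**4 - 4*k**3 + 4*k**2 - 3*k - 2)/(5*k**4 - 6*k**3 - 2*k**2 - 5*k - 4))·t_k = k*(k**4 - 4*k**3 + 4*k**2 - 3*k - 2).
s_(k+1) − s_k = 5*k**4 - 6*k**3 - 2*k**2 - 5*k - 4 = t_k.
Sum = s_(9) − s_(0); s_(9) = 35460, s_(0) = 0 ⇒ 35460.

Σ = 35460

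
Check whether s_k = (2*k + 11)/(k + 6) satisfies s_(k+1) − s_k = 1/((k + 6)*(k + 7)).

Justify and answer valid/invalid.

valid (s_(k+1) − s_k reduces to t_k)

s_(k+1) = (2*k + 13)/(k + 7)
s_(k+1) − s_k = 1/(k**2 + 13*k + 42)
(s_(k+1) − s_k) − t_k = 0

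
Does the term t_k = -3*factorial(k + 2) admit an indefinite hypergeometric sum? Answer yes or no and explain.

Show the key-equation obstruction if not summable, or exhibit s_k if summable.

No; the degree bound rules out any f.

Compute t_(k+1)/t_k: get k + 3.
So A=k + 3 and B=1, with C=1.
f must satisfy (k + 3)·f(k+1) − (1)·f(k) = 1.
Degrees (1,0,0) ⇒ d ≤ -1.
deg f ≤ -1 is impossible — no certificate.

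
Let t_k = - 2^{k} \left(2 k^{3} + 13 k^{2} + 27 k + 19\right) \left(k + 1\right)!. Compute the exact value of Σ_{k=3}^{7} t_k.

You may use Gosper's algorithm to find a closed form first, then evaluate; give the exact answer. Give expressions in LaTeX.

Σ = -8267854272

Step 1: r(k) = 2*(2*k**4 + 23*k**3 + 97*k**2 + 179*k + 122)/(2*k**3 + 13*k**2 + 27*k + 19).
Factor: A=2*k + 4; B=1; C=k**3 + 13*k**2/2 + 27*k/2 + 19/2.
Key eq: (2*k + 4)·f(k+1) = (1)·f(k) + (k**3 + 13*k**2/2 + 27*k/2 + 19/2).
Degrees (1,0,3) ⇒ d ≤ 2.
Coefficient equations give f(k) = (k**2 + 3*k + 1)/2.
So s_k = (B(k−1)f/C)·t_k = ((k**2 + 3*k + 1)/(2*k**3 + 13*k**2 + 27*k + 19))·t_k = -2**k*(k**2 + 3*k + 1)*factorial(k + 1).
Check: Δs_k = -2**k*(2*k**3 + 13*k**2 + 27*k + 19)*factorial(k + 1). ✓
Σ_(k=3)^(7) t_k = s_(8) − s_(3) = -8267857920 − (-3648) = -8267854272.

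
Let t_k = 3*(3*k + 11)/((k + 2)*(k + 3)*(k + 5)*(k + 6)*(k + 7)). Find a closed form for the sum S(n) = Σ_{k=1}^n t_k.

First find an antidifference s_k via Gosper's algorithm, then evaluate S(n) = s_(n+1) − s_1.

S(n) = n*(n**2 + 16*n + 81)/(42*(n**3 + 16*n**2 + 81*n + 126))

t_(k+1)/t_k = (k + 2)*(k + 5)*(3*k + 14)/((k + 4)*(k + 8)*(3*k + 11)).
So A=k + 2 and B=k + 8, with C=k**2 + 23*k/3 + 44/3.
f must satisfy (k + 2)·f(k+1) − (k + 7)·f(k) = k**2 + 23*k/3 + 44/3.
deg f ≤ 5 (via 1,1,2).
Solve for f: f(k) = k*(k + 3)*(k + 4)*(k**2 + 13*k + 52)/180 (degree 5 ≤ 5).
Then R = B(k−1)f/C = k*(k + 3)*(k + 7)*(k**2 + 13*k + 52)/(60*(3*k + 11)), so s_k = R(k)·t_k = k*(k**2 + 13*k + 52)/(20*(k**3 + 13*k**2 + 52*k + 60)).
Δs = 3*(3*k + 11)/(k**5 + 23*k**4 + 203*k**3 + 853*k**2 + 1692*k + 1260), as required.
Telescope: S(n) = s_(n+1) − s_(1) = (n**3 + 16*n**2 + 81*n + 66)/(20*(n**3 + 16*n**2 + 81*n + 126)) − (11/420) = n*(n**2 + 16*n + 81)/(42*(n**3 + 16*n**2 + 81*n + 126)).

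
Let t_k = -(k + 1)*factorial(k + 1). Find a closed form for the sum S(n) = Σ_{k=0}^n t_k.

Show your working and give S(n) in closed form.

S(n) = 1 - factorial(n + 2)

Step 1: r(k) = (k + 2)**2/(k + 1).
So A=k + 2 and B=1, with C=k + 1.
Need (k + 2)·f(k+1) − (1)·f(k) = k + 1.
d = 0 from the (1,0,1) case.
Solve for f: f(k) = 1 (degree 0 ≤ 0).
Then R = B(k−1)f/C = 1/(k + 1), so s_k = R(k)·t_k = -factorial(k + 1).
Verify: -(k + 1)*factorial(k + 1) matches t_k.
s_(n+1) = -factorial(n + 2) and s_(0) = -1, so S(n) = 1 - factorial(n + 2).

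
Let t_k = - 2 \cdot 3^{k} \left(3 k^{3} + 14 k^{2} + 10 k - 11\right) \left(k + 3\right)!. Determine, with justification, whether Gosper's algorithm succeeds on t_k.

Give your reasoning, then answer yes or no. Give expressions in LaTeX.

Yes. s_k = 2 \cdot 3^{k} \left(- k^{2} + k + 1\right) \left(k + 3\right)!.

The ratio is 3*(3*k**4 + 35*k**3 + 139*k**2 + 204*k + 64)/(3*k**3 + 14*k**2 + 10*k - 11).
Take A(k)=3*k + 12, B(k)=1, C(k)=k**3 + 14*k**2/3 + 10*k/3 - 11/3.
Solve (3*k + 12)·f(k+1) − (1)·f(k) = k**3 + 14*k**2/3 + 10*k/3 - 11/3.
Bound: deg f ≤ 2.
Solve for f: f(k) = (k**2 - k - 1)/3 (degree 2 ≤ 2).
R(k) = B(k−1)·f(k)/C(k) = (k**2 - k - 1)/(3*k**3 + 14*k**2 + 10*k - 11); s_k = R·t_k = 2*3**k*(-k**2 + k + 1)*factorial(k + 3).
s_(k+1) − s_k = -2*3**k*(3*k**3 + 14*k**2 + 10*k - 11)*factorial(k + 3) = t_k.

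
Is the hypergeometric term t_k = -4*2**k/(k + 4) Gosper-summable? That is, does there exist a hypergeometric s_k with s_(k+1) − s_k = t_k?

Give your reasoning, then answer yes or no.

The ratio is 2*(k + 4)/(k + 5).
Gosper form: A/B · C(k+1)/C(k) with A=2*k + 8, B=k + 5, C=1.
Solve (2*k + 8)·f(k+1) − (k + 4)·f(k) = 1.
Degrees (1,1,0) ⇒ d ≤ -1.
deg f ≤ -1 is impossible — no certificate.

No — negative degree bound, so no certificate f.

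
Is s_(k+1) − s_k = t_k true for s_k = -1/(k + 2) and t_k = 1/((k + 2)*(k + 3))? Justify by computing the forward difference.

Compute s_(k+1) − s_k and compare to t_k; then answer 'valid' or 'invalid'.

s_(k+1) = -1/(k + 3)
s_(k+1) − s_k = 1/((k + 2)*(k + 3))
(s_(k+1) − s_k) − t_k = 0

valid (s_(k+1) − s_k reduces to t_k)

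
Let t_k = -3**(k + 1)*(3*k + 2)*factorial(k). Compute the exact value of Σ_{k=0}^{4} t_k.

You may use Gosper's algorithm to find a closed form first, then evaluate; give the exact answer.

t_(k+1)/t_k = 3*(k + 1)*(3*k + 5)/(3*k + 2).
Factor: A=3*k + 3; B=1; C=k + 2/3.
Key eq: (3*k + 3)·f(k+1) = (1)·f(k) + (k + 2/3).
Bound: deg f ≤ 0.
Solving with deg f ≤ 0: f(k) = 1/3.
Certificate R = B(k−1)f/C = 1/(3*k + 2) gives s_k = -3**(k + 1)*factorial(k).
Check: Δs_k = -3**(k + 1)*(3*k + 2)*factorial(k). ✓
Evaluate s at k=5 and k=0: -87480 and -3; difference -87477.

Σ = -87477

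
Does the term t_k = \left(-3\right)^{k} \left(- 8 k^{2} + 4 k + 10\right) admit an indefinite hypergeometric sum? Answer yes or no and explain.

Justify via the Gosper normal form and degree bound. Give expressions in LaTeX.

Step 1: r(k) = 3*(-4*k**2 - 6*k + 3)/(4*k**2 - 2*k - 5).
Gosper form: A/B · C(k+1)/C(k) with A=-3, B=1, C=k**2 - k/2 - 5/4.
f must satisfy (-3)·f(k+1) − (1)·f(k) = k**2 - k/2 - 5/4.
Bound: deg f ≤ 2.
Solve for f: f(k) = -(2*k**2 - 4*k - 1)/8 (degree 2 ≤ 2).
Get s_k = R·t_k = (-3)**k*(2*k**2 - 4*k - 1) with R(k) = B(k−1)f(k)/C(k) = -(2*k**2 - 4*k - 1)/(2*(4*k**2 - 2*k - 5)).
Verify: (-3)**k*(-8*k**2 + 4*k + 10) matches t_k.

Yes. s_k = \left(-3\right)^{k} \left(2 k^{2} - 4 k - 1\right).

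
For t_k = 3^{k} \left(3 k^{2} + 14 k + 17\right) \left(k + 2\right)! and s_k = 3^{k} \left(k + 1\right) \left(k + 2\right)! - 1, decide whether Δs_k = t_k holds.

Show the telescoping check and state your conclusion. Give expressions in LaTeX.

s_(k+1) = 3**(k + 1)*(k + 2)*factorial(k + 3) - 1
s_(k+1) − s_k = 3**k*(3*k**2 + 14*k + 17)*factorial(k + 2)
(s_(k+1) − s_k) − t_k = 0

Valid: the claim telescopes to t_k.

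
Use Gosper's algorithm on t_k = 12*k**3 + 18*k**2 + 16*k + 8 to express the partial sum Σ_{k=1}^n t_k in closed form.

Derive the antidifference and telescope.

S(n) = n*(3*n**3 + 12*n**2 + 20*n + 19)

Ratio r(k) = (6*k**3 + 27*k**2 + 44*k + 27)/(6*k**3 + 9*k**2 + 8*k + 4).
A = 1, B = 1, C = k**3 + 3*k**2/2 + 4*k/3 + 2/3.
Need (1)·f(k+1) − (1)·f(k) = k**3 + 3*k**2/2 + 4*k/3 + 2/3.
Degrees (0,0,3) ⇒ d ≤ 4.
Solving with deg f ≤ 4: f(k) = k*(3*k**3 + 2*k + 3)/12.
Get s_k = R·t_k = k*(3*k**3 + 2*k + 3) with R(k) = B(k−1)f(k)/C(k) = k*(3*k**3 + 2*k + 3)/(2*(6*k**3 + 9*k**2 + 8*k + 4)).
Verify: 12*k**3 + 18*k**2 + 16*k + 8 matches t_k.
Σ_(k=1)^n t_k = s_(n+1) − s_(1) = (3*n**4 + 12*n**3 + 20*n**2 + 19*n + 8) − (8), i.e. n*(3*n**3 + 12*n**2 + 20*n + 19).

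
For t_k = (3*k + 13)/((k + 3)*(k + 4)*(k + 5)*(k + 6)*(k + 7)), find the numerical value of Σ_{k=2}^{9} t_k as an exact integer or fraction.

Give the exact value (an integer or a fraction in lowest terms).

Σ = 71/21840

r(k) = (k + 3)*(3*k + 16)/((k + 8)*(3*k + 13)) after simplifying.
Take A(k)=k + 3, B(k)=k + 8, C(k)=k + 13/3.
Key eq: (k + 3)·f(k+1) = (k + 7)·f(k) + (k + 13/3).
From deg A=1, deg B=1, deg C=1: d=4.
Coefficient equations give f(k) = k*(k + 4)*(k**2 + 14*k + 63)/270.
Certificate R = B(k−1)f/C = k*(k + 4)*(k + 7)*(k**2 + 14*k + 63)/(90*(3*k + 13)) gives s_k = k*(k**2 + 14*k + 63)/(90*(k**3 + 14*k**2 + 63*k + 90)).
Check: Δs_k = (3*k + 13)/(k**5 + 25*k**4 + 245*k**3 + 1175*k**2 + 2754*k + 2520). ✓
Σ_(k=2)^(9) t_k = s_(10) − s_(2) = 101/9360 − (19/2520) = 71/21840.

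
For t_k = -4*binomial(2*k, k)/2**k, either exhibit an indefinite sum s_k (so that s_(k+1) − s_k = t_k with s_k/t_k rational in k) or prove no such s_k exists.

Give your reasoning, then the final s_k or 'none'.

t_(k+1)/t_k = (2*k + 1)/(k + 1).
Factor: A=2*k + 1; B=k + 1; C=1.
Solve (2*k + 1)·f(k+1) − (k)·f(k) = 1.
d = -1 from the (1,1,0) case.
Bound -1 < 0, so the key equation has no polynomial solution.

none — t_k is not Gosper-summable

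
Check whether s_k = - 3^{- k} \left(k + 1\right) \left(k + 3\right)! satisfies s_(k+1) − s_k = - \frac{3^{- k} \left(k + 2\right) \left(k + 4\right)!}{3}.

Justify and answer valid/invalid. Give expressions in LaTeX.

Invalid: residual 3^{- k} \left(k + 1\right) \left(k + 3\right)! ≠ 0.

s_(k+1) = -(k + 2)*factorial(k + 4)/(3*3**k)
s_(k+1) − s_k = -(k**2 + 3*k + 5)*factorial(k + 3)/(3*3**k)
(s_(k+1) − s_k) − t_k = (k + 1)*factorial(k + 3)/3**k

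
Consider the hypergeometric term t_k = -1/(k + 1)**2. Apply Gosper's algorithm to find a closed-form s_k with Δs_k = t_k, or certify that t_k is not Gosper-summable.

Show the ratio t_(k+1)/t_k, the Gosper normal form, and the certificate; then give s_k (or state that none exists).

not Gosper-summable; s_k does not exist

Ratio r(k) = (k + 1)**2/(k + 2)**2.
Take A(k)=k**2 + 2*k + 1, B(k)=k**2 + 4*k + 4, C(k)=1.
Need (k**2 + 2*k + 1)·f(k+1) − (k**2 + 2*k + 1)·f(k) = 1.
Bound: deg f ≤ 0.
Write f(k) = c0. Then LHS − RHS = -1, requiring -1 = 0: contradictory. No certificate.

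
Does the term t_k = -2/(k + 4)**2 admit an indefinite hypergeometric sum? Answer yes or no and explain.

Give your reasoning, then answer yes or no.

No — key equation has no polynomial f.

Step 1: r(k) = (k + 4)**2/(k + 5)**2.
Take A(k)=k**2 + 8*k + 16, B(k)=k**2 + 10*k + 25, C(k)=1.
Key eq: (k**2 + 8*k + 16)·f(k+1) = (k**2 + 8*k + 16)·f(k) + (1).
deg f ≤ 0 (via 2,2,0).
Write f(k) = c0. Then LHS − RHS = -1, requiring -1 = 0: contradictory. No certificate.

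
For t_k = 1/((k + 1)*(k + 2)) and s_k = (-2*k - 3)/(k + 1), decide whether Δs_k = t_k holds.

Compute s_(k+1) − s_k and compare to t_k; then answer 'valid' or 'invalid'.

Valid — Δs_k = t_k.

s_(k+1) = (-2*k - 5)/(k + 2)
s_(k+1) − s_k = 1/(k**2 + 3*k + 2)
(s_(k+1) − s_k) − t_k = 0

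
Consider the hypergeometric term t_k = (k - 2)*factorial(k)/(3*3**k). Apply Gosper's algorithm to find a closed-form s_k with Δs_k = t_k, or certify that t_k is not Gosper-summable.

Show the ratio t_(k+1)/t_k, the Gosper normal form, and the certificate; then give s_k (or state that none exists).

Step 1: r(k) = (k**2 - 1)/(3*(k - 2)).
Normal form (A,B,C) = (k/3 + 1/3, 1, k - 2).
f must satisfy (k/3 + 1/3)·f(k+1) − (1)·f(k) = k - 2.
From deg A=1, deg B=0, deg C=1: d=0.
A polynomial solution: f(k) = 3.
R(k) = B(k−1)·f(k)/C(k) = 3/(k - 2); s_k = R·t_k = factorial(k)/3**k.
Δs = (k - 2)*factorial(k)/(3*3**k), as required.

s_k = factorial(k)/3**k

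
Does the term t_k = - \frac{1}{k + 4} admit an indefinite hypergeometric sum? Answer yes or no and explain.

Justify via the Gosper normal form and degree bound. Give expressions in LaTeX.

Step 1: r(k) = (k + 4)/(k + 5).
Take A(k)=k + 4, B(k)=k + 5, C(k)=1.
Need (k + 4)·f(k+1) − (k + 4)·f(k) = 1.
Bound: deg f ≤ 0.
Write f(k) = c0. Then LHS − RHS = -1, requiring -1 = 0: contradictory. No certificate.

No. Not Gosper-summable.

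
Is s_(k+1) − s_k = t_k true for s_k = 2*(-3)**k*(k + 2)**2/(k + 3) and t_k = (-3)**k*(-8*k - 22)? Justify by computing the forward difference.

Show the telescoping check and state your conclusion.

Invalid: residual (-3)**k*(8*k**2 + 48*k + 70)/(k**2 + 7*k + 12) ≠ 0.

s_(k+1) = 2*(-3)**(k + 1)*(k + 3)**2/(k + 4)
s_(k+1) − s_k = 2*(-3)**k*((-k - 4)*(k + 2)**2 - 3*(k + 3)**3)/((k + 3)*(k + 4))
(s_(k+1) − s_k) − t_k = (-3)**k*(8*k**2 + 48*k + 70)/(k**2 + 7*k + 12)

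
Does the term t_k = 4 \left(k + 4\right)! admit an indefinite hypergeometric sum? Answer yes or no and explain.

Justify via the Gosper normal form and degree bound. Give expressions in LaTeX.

r(k) = k + 5 after simplifying.
Take A(k)=k + 5, B(k)=1, C(k)=1.
Solve (k + 5)·f(k+1) − (1)·f(k) = 1.
d = -1 from the (1,0,0) case.
Bound -1 < 0, so the key equation has no polynomial solution.

No. Not Gosper-summable.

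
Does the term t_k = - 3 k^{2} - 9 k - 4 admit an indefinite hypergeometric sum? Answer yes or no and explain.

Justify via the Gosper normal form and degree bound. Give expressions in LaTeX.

The ratio is (3*k**2 + 15*k + 16)/(3*k**2 + 9*k + 4).
A = 1, B = 1, C = k**2 + 3*k + 4/3.
f must satisfy (1)·f(k+1) − (1)·f(k) = k**2 + 3*k + 4/3.
From deg A=0, deg B=0, deg C=2: d=3.
A polynomial solution: f(k) = k**2*(k + 3)/3.
Get s_k = R·t_k = k**2*(-k - 3) with R(k) = B(k−1)f(k)/C(k) = k**2*(k + 3)/(3*k**2 + 9*k + 4).
Check: Δs_k = -3*k**2 - 9*k - 4. ✓

Yes. s_k = k^{2} \left(- k - 3\right).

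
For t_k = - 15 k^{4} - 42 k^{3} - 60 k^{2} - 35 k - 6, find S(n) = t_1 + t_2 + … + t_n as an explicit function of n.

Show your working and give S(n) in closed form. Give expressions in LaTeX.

S(n) = n \left(- 3 n^{4} - 18 n^{3} - 46 n^{2} - 58 n - 33\right)

The ratio is (15*k**4 + 102*k**3 + 276*k**2 + 341*k + 158)/(15*k**4 + 42*k**3 + 60*k**2 + 35*k + 6).
Normal form (A,B,C) = (1, 1, k**4 + 14*k**3/5 + 4*k**2 + 7*k/3 + 2/5).
f must satisfy (1)·f(k+1) − (1)·f(k) = k**4 + 14*k**3/5 + 4*k**2 + 7*k/3 + 2/5.
From deg A=0, deg B=0, deg C=4: d=5.
Match coefficients ⇒ f(k) = k*(3*k**4 + 3*k**3 + 4*k**2 - 2*k - 2)/15.
Certificate R = B(k−1)f/C = k*(3*k**4 + 3*k**3 + 4*k**2 - 2*k - 2)/(15*k**4 + 42*k**3 + 60*k**2 + 35*k + 6) gives s_k = k*(-3*k**4 - 3*k**3 - 4*k**2 + 2*k + 2).
s_(k+1) − s_k = -15*k**4 - 42*k**3 - 60*k**2 - 35*k - 6 = t_k.
Evaluate: s_(n+1) = -3*n**5 - 18*n**4 - 46*n**3 - 58*n**2 - 33*n - 6; subtract s_(1) = -6 ⇒ S(n) = n*(-3*n**4 - 18*n**3 - 46*n**2 - 58*n - 33).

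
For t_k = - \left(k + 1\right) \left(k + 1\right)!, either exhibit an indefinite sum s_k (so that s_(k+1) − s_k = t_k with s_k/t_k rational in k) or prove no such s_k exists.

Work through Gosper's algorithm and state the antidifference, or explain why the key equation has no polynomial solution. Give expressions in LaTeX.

t_(k+1)/t_k = (k + 2)**2/(k + 1).
So A=k + 2 and B=1, with C=k + 1.
f must satisfy (k + 2)·f(k+1) − (1)·f(k) = k + 1.
From deg A=1, deg B=0, deg C=1: d=0.
Solving with deg f ≤ 0: f(k) = 1.
Then R = B(k−1)f/C = 1/(k + 1), so s_k = R(k)·t_k = -factorial(k + 1).
Verify: -(k + 1)*factorial(k + 1) matches t_k.

s_k = - \left(k + 1\right)!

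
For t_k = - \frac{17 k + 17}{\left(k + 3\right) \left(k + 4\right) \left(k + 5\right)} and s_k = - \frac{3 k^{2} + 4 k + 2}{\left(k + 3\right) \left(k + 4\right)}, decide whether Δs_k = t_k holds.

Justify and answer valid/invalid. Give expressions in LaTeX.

s_(k+1) = (-4*k - 3*(k + 1)**2 - 6)/((k + 4)*(k + 5))
s_(k+1) − s_k = 17*(-k - 1)/(k**3 + 12*k**2 + 47*k + 60)
(s_(k+1) − s_k) − t_k = 0

valid; difference matches t_k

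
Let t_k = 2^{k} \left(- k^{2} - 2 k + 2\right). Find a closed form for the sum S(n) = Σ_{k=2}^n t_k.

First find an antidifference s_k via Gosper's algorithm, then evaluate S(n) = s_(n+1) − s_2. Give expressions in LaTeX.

S(n) = 2^{n + 1} \left(1 - n^{2}\right)

t_(k+1)/t_k = 2*(2*k + (k + 1)**2)/(k**2 + 2*k - 2).
A = 2, B = 1, C = k**2 + 2*k - 2.
Solve (2)·f(k+1) − (1)·f(k) = k**2 + 2*k - 2.
Bound: deg f ≤ 2.
Solve for f: f(k) = k*(k - 2) (degree 2 ≤ 2).
R(k) = B(k−1)·f(k)/C(k) = k*(k - 2)/(k**2 + 2*k - 2); s_k = R·t_k = 2**k*k*(2 - k).
Check: Δs_k = 2**k*(-k**2 - 2*k + 2). ✓
Σ_(k=2)^n t_k = s_(n+1) − s_(2) = (2**(n + 1)*(1 - n**2)) − (0), i.e. 2**(n + 1)*(1 - n**2).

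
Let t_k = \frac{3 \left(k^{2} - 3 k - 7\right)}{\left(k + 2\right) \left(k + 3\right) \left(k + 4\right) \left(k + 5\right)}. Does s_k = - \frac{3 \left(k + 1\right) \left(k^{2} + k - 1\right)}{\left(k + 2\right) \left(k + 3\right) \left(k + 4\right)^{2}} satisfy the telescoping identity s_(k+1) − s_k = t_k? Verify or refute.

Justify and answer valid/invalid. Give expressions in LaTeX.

Invalid: residual \frac{9 \left(- 2 k^{3} - 7 k^{2} + 15 k + 33\right)}{k^{6} + 23 k^{5} + 217 k^{4} + 1073 k^{3} + 2926 k^{2} + 4160 k + 2400} ≠ 0.

s_(k+1) = -3*(k + 2)*(k + (k + 1)**2)/((k + 3)*(k + 4)*(k + 5)**2)
s_(k+1) − s_k = 3*(k**4 - 35*k**2 - 78*k - 41)/(k**6 + 23*k**5 + 217*k**4 + 1073*k**3 + 2926*k**2 + 4160*k + 2400)
(s_(k+1) − s_k) − t_k = 9*(-2*k**3 - 7*k**2 + 15*k + 33)/(k**6 + 23*k**5 + 217*k**4 + 1073*k**3 + 2926*k**2 + 4160*k + 2400)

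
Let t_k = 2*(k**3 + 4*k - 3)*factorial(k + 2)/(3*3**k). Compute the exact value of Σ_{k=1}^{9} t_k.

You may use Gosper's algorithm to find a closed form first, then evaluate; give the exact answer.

Σ = 311451544/243

r(k) = (k + 3)*(4*k + (k + 1)**3 + 1)/(3*(k**3 + 4*k - 3)) after simplifying.
Take A(k)=k/3 + 1, B(k)=1, C(k)=k**3 + 4*k - 3.
Key eq: (k/3 + 1)·f(k+1) = (1)·f(k) + (k**3 + 4*k - 3).
From deg A=1, deg B=0, deg C=3: d=2.
A polynomial solution: f(k) = 3*(k**2 - 2*k - 1).
So s_k = (B(k−1)f/C)·t_k = (3*(k**2 - 2*k - 1)/(k**3 + 4*k - 3))·t_k = 2*(k**2 - 2*k - 1)*factorial(k + 2)/3**k.
Verify: 2*(k**3 + 4*k - 3)*factorial(k + 2)/(3*3**k) matches t_k.
Sum = s_(10) − s_(1); s_(10) = 311449600/243, s_(1) = -8 ⇒ 311451544/243.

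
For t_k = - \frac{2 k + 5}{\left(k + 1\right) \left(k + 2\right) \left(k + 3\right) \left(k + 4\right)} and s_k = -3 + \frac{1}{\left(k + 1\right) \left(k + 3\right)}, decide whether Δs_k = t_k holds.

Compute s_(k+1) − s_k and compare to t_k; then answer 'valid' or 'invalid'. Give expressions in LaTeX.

s_(k+1) = -3 + 1/((k + 2)*(k + 4))
s_(k+1) − s_k = (-2*k - 5)/(k**4 + 10*k**3 + 35*k**2 + 50*k + 24)
(s_(k+1) − s_k) − t_k = 0

Valid: the claim telescopes to t_k.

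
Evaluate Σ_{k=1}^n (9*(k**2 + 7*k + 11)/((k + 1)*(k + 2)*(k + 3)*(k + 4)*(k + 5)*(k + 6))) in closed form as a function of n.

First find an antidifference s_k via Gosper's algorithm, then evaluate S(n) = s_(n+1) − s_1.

Step 1: r(k) = (k + 1)*(7*k + (k + 1)**2 + 18)/((k + 7)*(k**2 + 7*k + 11)).
Gosper form: A/B · C(k+1)/C(k) with A=k + 1, B=k + 7, C=k**2 + 7*k + 11.
Solve (k + 1)·f(k+1) − (k + 6)·f(k) = k**2 + 7*k + 11.
Degrees (1,1,2) ⇒ d ≤ 5.
Solve for f: f(k) = k*(k + 2)*(k + 4)*(k**2 + 9*k + 23)/45 (degree 5 ≤ 5).
Then R = B(k−1)f/C = k*(k + 2)*(k + 4)*(k + 6)*(k**2 + 9*k + 23)/(45*(k**2 + 7*k + 11)), so s_k = R(k)·t_k = k*(k**2 + 9*k + 23)/(5*(k**3 + 9*k**2 + 23*k + 15)).
Check: Δs_k = 9*(k**2 + 7*k + 11)/(k**6 + 21*k**5 + 175*k**4 + 735*k**3 + 1624*k**2 + 1764*k + 720). ✓
s_(n+1) = (n**3 + 12*n**2 + 44*n + 33)/(5*(n**3 + 12*n**2 + 44*n + 48)) and s_(1) = 11/80, so S(n) = n*(n**2 + 12*n + 44)/(16*(n**3 + 12*n**2 + 44*n + 48)).

S(n) = n*(n**2 + 12*n + 44)/(16*(n**3 + 12*n**2 + 44*n + 48))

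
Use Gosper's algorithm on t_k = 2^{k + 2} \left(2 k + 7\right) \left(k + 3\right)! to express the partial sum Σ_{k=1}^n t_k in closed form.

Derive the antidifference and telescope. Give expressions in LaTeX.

S(n) = 8 \cdot 2^{n} \left(n + 4\right)! - 192

t_(k+1)/t_k = 2*(k + 4)*(2*k + 9)/(2*k + 7).
Normal form (A,B,C) = (2*k + 8, 1, k + 7/2).
Key eq: (2*k + 8)·f(k+1) = (1)·f(k) + (k + 7/2).
deg f ≤ 0 (via 1,0,1).
Match coefficients ⇒ f(k) = 1/2.
So s_k = (B(k−1)f/C)·t_k = (1/(2*k + 7))·t_k = 2**(k + 2)*factorial(k + 3).
Check: Δs_k = 2**(k + 2)*(2*k + 7)*factorial(k + 3). ✓
s_(n+1) = 2**(n + 3)*factorial(n + 4) and s_(1) = 192, so S(n) = 8*2**n*factorial(n + 4) - 192.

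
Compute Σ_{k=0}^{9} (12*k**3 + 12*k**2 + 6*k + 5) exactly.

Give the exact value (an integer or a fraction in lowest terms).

Compute t_(k+1)/t_k: get (12*k**3 + 48*k**2 + 66*k + 35)/(12*k**3 + 12*k**2 + 6*k + 5).
A = 1, B = 1, C = k**3 + k**2 + k/2 + 5/12.
Solve (1)·f(k+1) − (1)·f(k) = k**3 + k**2 + k/2 + 5/12.
Bound: deg f ≤ 4.
Coefficient equations give f(k) = k*(3*k**3 - 2*k**2 + 4)/12.
So s_k = (B(k−1)f/C)·t_k = (k*(3*k**3 - 2*k**2 + 4)/(12*k**3 + 12*k**2 + 6*k + 5))·t_k = k*(3*k**3 - 2*k**2 + 4).
Verify: 12*k**3 + 12*k**2 + 6*k + 5 matches t_k.
Telescoping: Σ = s_(10) − s_(0) = 28040 − (0) = 28040.

Σ = 28040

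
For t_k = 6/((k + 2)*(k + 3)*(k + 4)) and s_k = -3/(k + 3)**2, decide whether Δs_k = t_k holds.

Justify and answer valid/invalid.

s_(k+1) = -3/(k + 4)**2
s_(k+1) − s_k = -3/(k + 4)**2 + 3/(k + 3)**2
(s_(k+1) − s_k) − t_k = 3*(-3*k - 10)/(k**5 + 16*k**4 + 101*k**3 + 314*k**2 + 480*k + 288)

Invalid: residual 3*(-3*k - 10)/(k**5 + 16*k**4 + 101*k**3 + 314*k**2 + 480*k + 288) ≠ 0.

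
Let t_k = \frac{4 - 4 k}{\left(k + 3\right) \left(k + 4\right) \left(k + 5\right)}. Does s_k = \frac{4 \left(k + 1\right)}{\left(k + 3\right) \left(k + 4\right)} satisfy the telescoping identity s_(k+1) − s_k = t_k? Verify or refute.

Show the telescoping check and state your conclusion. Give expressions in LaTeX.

s_(k+1) = 4*(k + 2)/((k + 4)*(k + 5))
s_(k+1) − s_k = 4*(1 - k)/(k**3 + 12*k**2 + 47*k + 60)
(s_(k+1) − s_k) − t_k = 0

Valid — Δs_k = t_k.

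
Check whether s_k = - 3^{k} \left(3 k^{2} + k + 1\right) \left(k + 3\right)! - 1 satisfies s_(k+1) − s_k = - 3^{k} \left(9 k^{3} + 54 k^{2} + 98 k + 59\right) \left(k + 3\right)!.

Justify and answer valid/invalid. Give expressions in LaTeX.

Valid: the claim telescopes to t_k.

s_(k+1) = -3**(k + 1)*(k + 3*(k + 1)**2 + 2)*factorial(k + 4) - 1
s_(k+1) − s_k = -3**k*(9*k**3 + 54*k**2 + 98*k + 59)*factorial(k + 3)
(s_(k+1) − s_k) − t_k = 0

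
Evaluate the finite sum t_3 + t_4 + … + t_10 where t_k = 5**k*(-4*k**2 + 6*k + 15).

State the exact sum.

Compute t_(k+1)/t_k: get 5*(4*k**2 + 2*k - 17)/(4*k**2 - 6*k - 15).
Gosper form: A/B · C(k+1)/C(k) with A=5, B=1, C=k**2 - 3*k/2 - 15/4.
Solve (5)·f(k+1) − (1)·f(k) = k**2 - 3*k/2 - 15/4.
d = 2 from the (0,0,2) case.
Match coefficients ⇒ f(k) = k*(k - 4)/4.
Then R = B(k−1)f/C = k*(k - 4)/(4*k**2 - 6*k - 15), so s_k = R(k)·t_k = 5**k*k*(4 - k).
Verify: 5**k*(-4*k**2 + 6*k + 15) matches t_k.
Evaluate s at k=11 and k=3: -3759765625 and 375; difference -3759766000.

Σ = -3759766000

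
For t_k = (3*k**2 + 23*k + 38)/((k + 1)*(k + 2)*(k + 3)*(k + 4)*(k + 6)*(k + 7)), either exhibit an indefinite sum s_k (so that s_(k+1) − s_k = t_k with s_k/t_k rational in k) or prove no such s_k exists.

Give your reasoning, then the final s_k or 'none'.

Ratio r(k) = (k + 1)*(k + 6)*(23*k + 3*(k + 1)**2 + 61)/((k + 5)*(k + 8)*(3*k**2 + 23*k + 38)).
Take A(k)=k + 1, B(k)=k + 8, C(k)=k**3 + 38*k**2/3 + 51*k + 190/3.
Need (k + 1)·f(k+1) − (k + 7)·f(k) = k**3 + 38*k**2/3 + 51*k + 190/3.
Bound: deg f ≤ 6.
A polynomial solution: f(k) = k*(k + 2)*(k + 4)*(k + 5)*(k**2 + 10*k + 27)/54.
Get s_k = R·t_k = k*(k**2 + 10*k + 27)/(18*(k**3 + 10*k**2 + 27*k + 18)) with R(k) = B(k−1)f(k)/C(k) = k*(k + 2)*(k + 4)*(k + 7)*(k**2 + 10*k + 27)/(18*(3*k**2 + 23*k + 38)).
Δs = (3*k**2 + 23*k + 38)/(k**6 + 23*k**5 + 207*k**4 + 925*k**3 + 2144*k**2 + 2412*k + 1008), as required.

s_k = k*(k**2 + 10*k + 27)/(18*(k**3 + 10*k**2 + 27*k + 18))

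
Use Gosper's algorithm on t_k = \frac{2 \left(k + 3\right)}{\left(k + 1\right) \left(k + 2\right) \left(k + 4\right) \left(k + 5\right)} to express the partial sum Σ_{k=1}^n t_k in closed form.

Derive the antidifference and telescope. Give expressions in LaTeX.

Ratio r(k) = (k + 1)*(k + 4)**2/((k + 3)**2*(k + 6)).
Normal form (A,B,C) = (k + 1, k + 6, k**2 + 6*k + 9).
f must satisfy (k + 1)·f(k+1) − (k + 5)·f(k) = k**2 + 6*k + 9.
Degrees (1,1,2) ⇒ d ≤ 4.
Coefficient equations give f(k) = k*(k + 2)*(k + 3)*(k + 5)/8.
So s_k = (B(k−1)f/C)·t_k = (k*(k + 2)*(k + 5)**2/(8*(k + 3)))·t_k = k*(k + 5)/(4*(k**2 + 5*k + 4)).
Verify: 2*(k + 3)/(k**4 + 12*k**3 + 49*k**2 + 78*k + 40) matches t_k.
s_(n+1) = (n**2 + 7*n + 6)/(4*(n**2 + 7*n + 10)) and s_(1) = 3/20, so S(n) = n*(n + 7)/(10*(n**2 + 7*n + 10)).

S(n) = \frac{n \left(n + 7\right)}{10 \left(n^{2} + 7 n + 10\right)}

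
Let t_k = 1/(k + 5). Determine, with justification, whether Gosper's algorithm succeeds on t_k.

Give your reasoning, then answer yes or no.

t_(k+1)/t_k = (k + 5)/(k + 6).
Take A(k)=k + 5, B(k)=k + 6, C(k)=1.
Set up (k + 5)·f(k+1) − (k + 5)·f(k) − (1) = 0.
d = 0 from the (1,1,0) case.
Put f(k) = c0: A·f(k+1) − B(k−1)·f(k) − C = -1; need -1 = 0 — inconsistent ⇒ no f, not summable.

No. Not Gosper-summable.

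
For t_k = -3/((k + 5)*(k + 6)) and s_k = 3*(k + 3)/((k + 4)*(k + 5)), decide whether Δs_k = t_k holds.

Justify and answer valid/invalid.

Invalid: residual 6/(k**3 + 15*k**2 + 74*k + 120) ≠ 0.

s_(k+1) = 3*(k + 4)/((k + 5)*(k + 6))
s_(k+1) − s_k = 3*(-k - 2)/(k**3 + 15*k**2 + 74*k + 120)
(s_(k+1) − s_k) − t_k = 6/(k**3 + 15*k**2 + 74*k + 120)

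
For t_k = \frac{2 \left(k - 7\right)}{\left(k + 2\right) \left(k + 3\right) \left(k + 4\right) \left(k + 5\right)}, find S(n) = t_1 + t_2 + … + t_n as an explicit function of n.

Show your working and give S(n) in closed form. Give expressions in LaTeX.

S(n) = \frac{n \left(- n^{2} - 12 n - 67\right)}{20 \left(n^{3} + 12 n^{2} + 47 n + 60\right)}

The ratio is (k - 6)*(k + 2)/((k - 7)*(k + 6)).
Take A(k)=k + 2, B(k)=k + 6, C(k)=k - 7.
f must satisfy (k + 2)·f(k+1) − (k + 5)·f(k) = k - 7.
From deg A=1, deg B=1, deg C=1: d=3.
Coefficient equations give f(k) = -k*(k**2 + 9*k + 32)/12.
So s_k = (B(k−1)f/C)·t_k = (-k*(k + 5)*(k**2 + 9*k + 32)/(12*(k - 7)))·t_k = k*(-k**2 - 9*k - 32)/(6*(k + 2)*(k + 3)*(k + 4)).
Verify: 2*(k - 7)/(k**4 + 14*k**3 + 71*k**2 + 154*k + 120) matches t_k.
Σ_(k=1)^n t_k = s_(n+1) − s_(1) = ((-n**3 - 12*n**2 - 53*n - 42)/(6*(n**3 + 12*n**2 + 47*n + 60))) − (-7/60), i.e. n*(-n**2 - 12*n - 67)/(20*(n**3 + 12*n**2 + 47*n + 60)).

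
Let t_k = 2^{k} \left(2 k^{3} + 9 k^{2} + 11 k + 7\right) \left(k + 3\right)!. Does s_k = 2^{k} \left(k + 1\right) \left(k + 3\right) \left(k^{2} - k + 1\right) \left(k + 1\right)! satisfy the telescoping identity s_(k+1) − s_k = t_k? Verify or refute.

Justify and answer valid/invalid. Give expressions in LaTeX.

s_(k+1) = 2**(k + 1)*(k + 2)*(k + 4)*(k**2 + k + 1)*factorial(k + 2)
s_(k+1) − s_k = 2**k*(2*k**5 + 17*k**4 + 55*k**3 + 88*k**2 + 71*k + 29)*factorial(k + 1)
(s_(k+1) − s_k) − t_k = -2**k*(k + 1)*(2*k**3 + 11*k**2 + 17*k + 13)*factorial(k + 1)

Invalid: residual - 2^{k} \left(k + 1\right) \left(2 k^{3} + 11 k^{2} + 17 k + 13\right) \left(k + 1\right)! ≠ 0.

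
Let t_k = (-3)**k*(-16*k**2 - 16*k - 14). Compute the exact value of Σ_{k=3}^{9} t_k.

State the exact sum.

r(k) = 3*(-8*k**2 - 24*k - 23)/(8*k**2 + 8*k + 7) after simplifying.
Gosper form: A/B · C(k+1)/C(k) with A=-3, B=1, C=k**2 + k + 7/8.
Key eq: (-3)·f(k+1) = (1)·f(k) + (k**2 + k + 7/8).
d = 2 from the (0,0,2) case.
Solving with deg f ≤ 2: f(k) = -(2*k**2 - k + 1)/8.
Then R = B(k−1)f/C = -(2*k**2 - k + 1)/(8*k**2 + 8*k + 7), so s_k = R(k)·t_k = 2*(-3)**k*(2*k**2 - k + 1).
s_(k+1) − s_k = (-3)**k*(-16*k**2 - 16*k - 14) = t_k.
Telescoping: Σ = s_(10) − s_(3) = 22556718 − (-864) = 22557582.

Σ = 22557582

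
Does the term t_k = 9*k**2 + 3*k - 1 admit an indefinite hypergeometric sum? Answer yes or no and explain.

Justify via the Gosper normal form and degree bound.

The ratio is (9*k**2 + 21*k + 11)/(9*k**2 + 3*k - 1).
Factor: A=1; B=1; C=k**2 + k/3 - 1/9.
Key eq: (1)·f(k+1) = (1)·f(k) + (k**2 + k/3 - 1/9).
Degrees (0,0,2) ⇒ d ≤ 3.
Solving with deg f ≤ 3: f(k) = k*(3*k**2 - 3*k - 1)/9.
Certificate R = B(k−1)f/C = k*(3*k**2 - 3*k - 1)/(9*k**2 + 3*k - 1) gives s_k = k*(3*k**2 - 3*k - 1).
Check: Δs_k = 9*k**2 + 3*k - 1. ✓

Yes. s_k = k*(3*k**2 - 3*k - 1).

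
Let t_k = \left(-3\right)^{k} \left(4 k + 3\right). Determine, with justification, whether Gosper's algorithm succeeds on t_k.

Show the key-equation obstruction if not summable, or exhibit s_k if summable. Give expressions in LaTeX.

The ratio is 3*(-4*k - 7)/(4*k + 3).
Factor: A=-3; B=1; C=k + 3/4.
Key eq: (-3)·f(k+1) = (1)·f(k) + (k + 3/4).
From deg A=0, deg B=0, deg C=1: d=1.
Solving with deg f ≤ 1: f(k) = -k/4.
Certificate R = B(k−1)f/C = -k/(4*k + 3) gives s_k = -(-3)**k*k.
Δs = (-3)**k*(4*k + 3), as required.

Yes. s_k = - \left(-3\right)^{k} k.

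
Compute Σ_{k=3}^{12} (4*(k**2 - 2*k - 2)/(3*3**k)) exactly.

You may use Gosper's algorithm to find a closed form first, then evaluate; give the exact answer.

Σ = 472084/1594323

r(k) = (k**2 - 3)/(3*(k**2 - 2*k - 2)) after simplifying.
Gosper form: A/B · C(k+1)/C(k) with A=1/3, B=1, C=k**2 - 2*k - 2.
Set up (1/3)·f(k+1) − (1)·f(k) − (k**2 - 2*k - 2) = 0.
Degrees (0,0,2) ⇒ d ≤ 2.
Solving with deg f ≤ 2: f(k) = -3*(k - 2)*(k + 1)/2.
R(k) = B(k−1)·f(k)/C(k) = -3*(k - 2)*(k + 1)/(2*(k**2 - 2*k - 2)); s_k = R·t_k = 2*(-k**2 + k + 2)/3**k.
s_(k+1) − s_k = 4*(k**2 - 2*k - 2)/(3*3**k) = t_k.
Σ_(k=3)^(12) t_k = s_(13) − s_(3) = -308/1594323 − (-8/27) = 472084/1594323.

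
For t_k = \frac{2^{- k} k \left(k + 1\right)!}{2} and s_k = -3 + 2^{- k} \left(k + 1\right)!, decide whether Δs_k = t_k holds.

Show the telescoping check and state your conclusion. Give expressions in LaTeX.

valid (s_(k+1) − s_k reduces to t_k)

s_(k+1) = 2**(-k - 1)*factorial(k + 2) - 3
s_(k+1) − s_k = k*factorial(k + 1)/(2*2**k)
(s_(k+1) − s_k) − t_k = 0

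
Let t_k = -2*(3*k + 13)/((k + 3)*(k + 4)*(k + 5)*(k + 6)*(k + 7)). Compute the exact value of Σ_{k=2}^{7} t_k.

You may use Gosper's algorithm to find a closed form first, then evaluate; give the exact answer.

Step 1: r(k) = (k + 3)*(3*k + 16)/((k + 8)*(3*k + 13)).
A = k + 3, B = k + 8, C = k + 13/3.
Set up (k + 3)·f(k+1) − (k + 7)·f(k) − (k + 13/3) = 0.
From deg A=1, deg B=1, deg C=1: d=4.
Match coefficients ⇒ f(k) = k*(k + 4)*(k**2 + 14*k + 63)/270.
Certificate R = B(k−1)f/C = k*(k + 4)*(k + 7)*(k**2 + 14*k + 63)/(90*(3*k + 13)) gives s_k = k*(-k**2 - 14*k - 63)/(45*(k**3 + 14*k**2 + 63*k + 90)).
Check: Δs_k = 2*(-3*k - 13)/(k**5 + 25*k**4 + 245*k**3 + 1175*k**2 + 2754*k + 2520). ✓
Telescoping: Σ = s_(8) − s_(2) = -956/45045 − (-19/1260) = -123/20020.

Σ = -123/20020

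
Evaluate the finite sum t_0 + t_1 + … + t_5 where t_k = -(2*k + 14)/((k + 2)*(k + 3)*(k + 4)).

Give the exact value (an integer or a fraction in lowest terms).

Σ = -29/24

Compute t_(k+1)/t_k: get (k + 2)*(k + 8)/((k + 5)*(k + 7)).
A = k + 2, B = k + 5, C = k + 7.
Key eq: (k + 2)·f(k+1) = (k + 4)·f(k) + (k + 7).
From deg A=1, deg B=1, deg C=1: d=2.
Match coefficients ⇒ f(k) = k*(3*k + 11)/4.
So s_k = (B(k−1)f/C)·t_k = (k*(k + 4)*(3*k + 11)/(4*(k + 7)))·t_k = -k*(3*k + 11)/(2*(k + 2)*(k + 3)).
Verify: 2*(-k - 7)/(k**3 + 9*k**2 + 26*k + 24) matches t_k.
Evaluate s at k=6 and k=0: -29/24 and 0; difference -29/24.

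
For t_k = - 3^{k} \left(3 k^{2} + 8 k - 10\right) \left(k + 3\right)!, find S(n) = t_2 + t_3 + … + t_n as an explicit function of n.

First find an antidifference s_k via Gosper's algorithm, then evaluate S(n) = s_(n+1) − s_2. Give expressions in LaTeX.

Ratio r(k) = 3*(3*k**3 + 26*k**2 + 57*k + 4)/(3*k**2 + 8*k - 10).
Gosper form: A/B · C(k+1)/C(k) with A=3*k + 12, B=1, C=k**2 + 8*k/3 - 10/3.
Key eq: (3*k + 12)·f(k+1) = (1)·f(k) + (k**2 + 8*k/3 - 10/3).
Degrees (1,0,2) ⇒ d ≤ 1.
Match coefficients ⇒ f(k) = (k - 2)/3.
Certificate R = B(k−1)f/C = (k - 2)/(3*k**2 + 8*k - 10) gives s_k = -3**k*(k - 2)*factorial(k + 3).
Δs = -3**k*(3*k**2 + 8*k - 10)*factorial(k + 3), as required.
Evaluate: s_(n+1) = -3**(n + 1)*(n - 1)*factorial(n + 4); subtract s_(2) = 0 ⇒ S(n) = -3**(n + 1)*(n - 1)*factorial(n + 4).

S(n) = - 3^{n + 1} \left(n - 1\right) \left(n + 4\right)!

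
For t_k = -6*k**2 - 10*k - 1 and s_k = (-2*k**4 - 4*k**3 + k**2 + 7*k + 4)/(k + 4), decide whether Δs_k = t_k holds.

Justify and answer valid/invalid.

Invalid: residual 12*(k**3 + 8*k**2 + 11*k + 2)/(k**2 + 9*k + 20) ≠ 0.

s_(k+1) = (-2*k**4 - 12*k**3 - 23*k**2 - 11*k + 6)/(k + 5)
s_(k+1) − s_k = (-6*k**4 - 52*k**3 - 115*k**2 - 77*k + 4)/(k**2 + 9*k + 20)
(s_(k+1) − s_k) − t_k = 12*(k**3 + 8*k**2 + 11*k + 2)/(k**2 + 9*k + 20)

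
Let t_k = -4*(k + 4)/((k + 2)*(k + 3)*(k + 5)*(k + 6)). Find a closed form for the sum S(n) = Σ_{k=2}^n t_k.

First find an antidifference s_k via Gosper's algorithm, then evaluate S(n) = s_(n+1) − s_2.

Compute t_(k+1)/t_k: get (k + 2)*(k + 5)**2/((k + 4)**2*(k + 7)).
Take A(k)=k + 2, B(k)=k + 7, C(k)=k**2 + 8*k + 16.
Key eq: (k + 2)·f(k+1) = (k + 6)·f(k) + (k**2 + 8*k + 16).
d = 4 from the (1,1,2) case.
Solve for f: f(k) = k*(k + 3)*(k + 4)*(k + 7)/20 (degree 4 ≤ 4).
R(k) = B(k−1)·f(k)/C(k) = k*(k + 3)*(k + 6)*(k + 7)/(20*(k + 4)); s_k = R·t_k = k*(-k - 7)/(5*(k**2 + 7*k + 10)).
s_(k+1) − s_k = 4*(-k - 4)/(k**4 + 16*k**3 + 91*k**2 + 216*k + 180) = t_k.
Telescope: S(n) = s_(n+1) − s_(2) = (-n**2 - 9*n - 8)/(5*(n**2 + 9*n + 18)) − (-9/70) = (-n**2 - 9*n + 10)/(14*(n**2 + 9*n + 18)).

S(n) = (-n**2 - 9*n + 10)/(14*(n**2 + 9*n + 18))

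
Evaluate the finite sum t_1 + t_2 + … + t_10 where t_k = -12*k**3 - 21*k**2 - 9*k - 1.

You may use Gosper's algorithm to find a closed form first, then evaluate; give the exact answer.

Step 1: r(k) = (12*k**3 + 57*k**2 + 87*k + 43)/(12*k**3 + 21*k**2 + 9*k + 1).
Gosper form: A/B · C(k+1)/C(k) with A=1, B=1, C=k**3 + 7*k**2/4 + 3*k/4 + 1/12.
f must satisfy (1)·f(k+1) − (1)·f(k) = k**3 + 7*k**2/4 + 3*k/4 + 1/12.
From deg A=0, deg B=0, deg C=3: d=4.
Coefficient equations give f(k) = k**2*(3*k**2 + k - 3)/12.
Then R = B(k−1)f/C = k**2*(3*k**2 + k - 3)/(12*k**3 + 21*k**2 + 9*k + 1), so s_k = R(k)·t_k = k**2*(-3*k**2 - k + 3).
Check: Δs_k = -12*k**3 - 21*k**2 - 9*k - 1. ✓
Telescoping: Σ = s_(11) − s_(1) = -44891 − (-1) = -44890.

Σ = -44890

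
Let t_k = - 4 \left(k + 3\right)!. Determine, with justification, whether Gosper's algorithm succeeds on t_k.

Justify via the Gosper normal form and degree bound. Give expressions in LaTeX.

No. Not Gosper-summable.

The ratio is k + 4.
Take A(k)=k + 4, B(k)=1, C(k)=1.
Set up (k + 4)·f(k+1) − (1)·f(k) − (1) = 0.
From deg A=1, deg B=0, deg C=0: d=-1.
deg f ≤ -1 is impossible — no certificate.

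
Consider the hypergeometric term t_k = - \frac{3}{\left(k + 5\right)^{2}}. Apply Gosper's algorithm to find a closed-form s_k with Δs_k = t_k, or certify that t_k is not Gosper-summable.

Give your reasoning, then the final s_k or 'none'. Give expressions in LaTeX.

not Gosper-summable; s_k does not exist

t_(k+1)/t_k = (k + 5)**2/(k + 6)**2.
Normal form (A,B,C) = (k**2 + 10*k + 25, k**2 + 12*k + 36, 1).
Need (k**2 + 10*k + 25)·f(k+1) − (k**2 + 10*k + 25)·f(k) = 1.
Bound: deg f ≤ 0.
Write f(k) = c0. Then LHS − RHS = -1, requiring -1 = 0: contradictory. No certificate.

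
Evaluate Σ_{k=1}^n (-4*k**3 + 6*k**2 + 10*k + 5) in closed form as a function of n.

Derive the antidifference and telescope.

S(n) = n*(-n**3 + 7*n + 11)

Ratio r(k) = (4*k**3 + 6*k**2 - 10*k - 17)/(4*k**3 - 6*k**2 - 10*k - 5).
Gosper form: A/B · C(k+1)/C(k) with A=1, B=1, C=k**3 - 3*k**2/2 - 5*k/2 - 5/4.
Key eq: (1)·f(k+1) = (1)·f(k) + (k**3 - 3*k**2/2 - 5*k/2 - 5/4).
Degrees (0,0,3) ⇒ d ≤ 4.
Match coefficients ⇒ f(k) = k*(k**3 - 4*k**2 - k - 1)/4.
Then R = B(k−1)f/C = k*(k**3 - 4*k**2 - k - 1)/(4*k**3 - 6*k**2 - 10*k - 5), so s_k = R(k)·t_k = k*(-k**3 + 4*k**2 + k + 1).
Verify: -4*k**3 + 6*k**2 + 10*k + 5 matches t_k.
s_(n+1) = -n**4 + 7*n**2 + 11*n + 5 and s_(1) = 5, so S(n) = n*(-n**3 + 7*n + 11).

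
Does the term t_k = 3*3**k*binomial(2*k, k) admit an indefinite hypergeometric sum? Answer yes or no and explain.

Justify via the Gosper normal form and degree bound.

No. Not Gosper-summable.

r(k) = 6*(2*k + 1)/(k + 1) after simplifying.
A = 12*k + 6, B = k + 1, C = 1.
f must satisfy (12*k + 6)·f(k+1) − (k)·f(k) = 1.
Degrees (1,1,0) ⇒ d ≤ -1.
d = -1 < 0 ⇒ no nonzero polynomial f; not summable.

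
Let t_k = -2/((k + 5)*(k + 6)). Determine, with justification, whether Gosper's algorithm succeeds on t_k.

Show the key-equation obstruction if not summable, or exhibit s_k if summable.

Step 1: r(k) = (k + 5)/(k + 7).
A = k + 5, B = k + 7, C = 1.
f must satisfy (k + 5)·f(k+1) − (k + 6)·f(k) = 1.
deg f ≤ 1 (via 1,1,0).
Match coefficients ⇒ f(k) = k/5.
So s_k = (B(k−1)f/C)·t_k = (k*(k + 6)/5)·t_k = -2*k/(5*k + 25).
Verify: -2/(k**2 + 11*k + 30) matches t_k.

Yes. s_k = -2*k/(5*k + 25).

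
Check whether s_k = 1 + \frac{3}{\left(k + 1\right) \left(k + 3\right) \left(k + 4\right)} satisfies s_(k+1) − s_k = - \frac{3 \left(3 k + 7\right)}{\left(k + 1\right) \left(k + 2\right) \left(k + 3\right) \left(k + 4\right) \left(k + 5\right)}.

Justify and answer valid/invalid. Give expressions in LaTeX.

s_(k+1) = 1 + 3/((k + 2)*(k + 4)*(k + 5))
s_(k+1) − s_k = 3*(-3*k - 7)/(k**5 + 15*k**4 + 85*k**3 + 225*k**2 + 274*k + 120)
(s_(k+1) − s_k) − t_k = 0

valid (s_(k+1) − s_k reduces to t_k)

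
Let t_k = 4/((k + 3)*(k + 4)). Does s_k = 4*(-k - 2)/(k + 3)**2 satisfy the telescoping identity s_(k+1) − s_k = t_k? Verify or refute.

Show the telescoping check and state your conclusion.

Invalid: residual 4*(-2*k - 7)/(k**4 + 14*k**3 + 73*k**2 + 168*k + 144) ≠ 0.

s_(k+1) = 4*(-k - 3)/(k + 4)**2
s_(k+1) − s_k = 4*(k**2 + 5*k + 5)/(k**4 + 14*k**3 + 73*k**2 + 168*k + 144)
(s_(k+1) − s_k) − t_k = 4*(-2*k - 7)/(k**4 + 14*k**3 + 73*k**2 + 168*k + 144)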